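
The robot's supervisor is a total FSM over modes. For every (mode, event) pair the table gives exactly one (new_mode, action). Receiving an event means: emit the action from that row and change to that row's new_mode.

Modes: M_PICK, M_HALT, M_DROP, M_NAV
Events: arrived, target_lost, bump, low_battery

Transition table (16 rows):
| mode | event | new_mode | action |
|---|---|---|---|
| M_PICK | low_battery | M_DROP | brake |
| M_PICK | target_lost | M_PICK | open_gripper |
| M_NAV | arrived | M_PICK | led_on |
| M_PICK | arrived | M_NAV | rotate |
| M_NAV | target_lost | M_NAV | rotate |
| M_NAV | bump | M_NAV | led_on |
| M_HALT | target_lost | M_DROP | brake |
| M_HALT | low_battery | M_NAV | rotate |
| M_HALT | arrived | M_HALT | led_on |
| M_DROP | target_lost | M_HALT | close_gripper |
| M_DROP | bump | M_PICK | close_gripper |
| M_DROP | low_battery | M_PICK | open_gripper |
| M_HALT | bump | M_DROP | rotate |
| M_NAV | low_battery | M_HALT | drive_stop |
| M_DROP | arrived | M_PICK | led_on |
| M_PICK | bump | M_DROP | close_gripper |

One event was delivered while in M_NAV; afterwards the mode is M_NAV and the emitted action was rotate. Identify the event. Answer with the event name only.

target_lost

try arrived: (M_NAV, arrived) → (M_PICK, led_on)
try target_lost: (M_NAV, target_lost) → (M_NAV, rotate)  ← matches
try bump: (M_NAV, bump) → (M_NAV, led_on)
try low_battery: (M_NAV, low_battery) → (M_HALT, drive_stop)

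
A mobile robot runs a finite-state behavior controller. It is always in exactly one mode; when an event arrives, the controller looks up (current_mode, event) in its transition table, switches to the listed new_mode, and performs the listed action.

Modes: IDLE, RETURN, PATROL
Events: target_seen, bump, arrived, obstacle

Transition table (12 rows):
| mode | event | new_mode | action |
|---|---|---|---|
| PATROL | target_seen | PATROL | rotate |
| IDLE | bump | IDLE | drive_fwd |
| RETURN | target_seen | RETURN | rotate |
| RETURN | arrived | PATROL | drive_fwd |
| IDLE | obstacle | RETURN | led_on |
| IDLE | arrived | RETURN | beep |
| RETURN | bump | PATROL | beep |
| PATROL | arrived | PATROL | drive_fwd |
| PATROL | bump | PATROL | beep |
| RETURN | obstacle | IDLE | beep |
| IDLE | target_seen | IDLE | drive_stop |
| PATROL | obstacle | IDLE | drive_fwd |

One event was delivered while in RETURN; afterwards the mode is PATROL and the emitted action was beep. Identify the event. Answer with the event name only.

try target_seen: (RETURN, target_seen) → (RETURN, rotate)
try bump: (RETURN, bump) → (PATROL, beep)  ← matches
try arrived: (RETURN, arrived) → (PATROL, drive_fwd)
try obstacle: (RETURN, obstacle) → (IDLE, beep)

bump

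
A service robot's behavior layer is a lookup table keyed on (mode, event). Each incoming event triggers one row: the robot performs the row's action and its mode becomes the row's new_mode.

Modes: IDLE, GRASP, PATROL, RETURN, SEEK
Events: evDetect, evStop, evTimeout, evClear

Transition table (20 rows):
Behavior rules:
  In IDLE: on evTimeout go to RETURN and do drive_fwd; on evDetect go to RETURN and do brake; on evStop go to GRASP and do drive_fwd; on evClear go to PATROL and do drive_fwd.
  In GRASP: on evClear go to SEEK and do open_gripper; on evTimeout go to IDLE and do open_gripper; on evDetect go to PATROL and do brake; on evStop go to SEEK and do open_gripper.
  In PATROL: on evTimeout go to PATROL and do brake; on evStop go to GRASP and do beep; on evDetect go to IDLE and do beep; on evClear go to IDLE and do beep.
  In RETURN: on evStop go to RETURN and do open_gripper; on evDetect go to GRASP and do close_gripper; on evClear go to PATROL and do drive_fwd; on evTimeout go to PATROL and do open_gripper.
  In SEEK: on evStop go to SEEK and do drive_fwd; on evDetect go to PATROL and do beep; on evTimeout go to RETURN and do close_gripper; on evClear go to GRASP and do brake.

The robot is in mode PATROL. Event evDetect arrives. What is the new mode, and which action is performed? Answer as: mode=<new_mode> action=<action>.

mode=IDLE action=beep

current mode = PATROL; filter table to that mode:
  (PATROL, evTimeout) → (PATROL, brake)
  (PATROL, evStop) → (GRASP, beep)
  (PATROL, evDetect) → (IDLE, beep)  ← event matches
  (PATROL, evClear) → (IDLE, beep)
event = evDetect selects (IDLE, beep)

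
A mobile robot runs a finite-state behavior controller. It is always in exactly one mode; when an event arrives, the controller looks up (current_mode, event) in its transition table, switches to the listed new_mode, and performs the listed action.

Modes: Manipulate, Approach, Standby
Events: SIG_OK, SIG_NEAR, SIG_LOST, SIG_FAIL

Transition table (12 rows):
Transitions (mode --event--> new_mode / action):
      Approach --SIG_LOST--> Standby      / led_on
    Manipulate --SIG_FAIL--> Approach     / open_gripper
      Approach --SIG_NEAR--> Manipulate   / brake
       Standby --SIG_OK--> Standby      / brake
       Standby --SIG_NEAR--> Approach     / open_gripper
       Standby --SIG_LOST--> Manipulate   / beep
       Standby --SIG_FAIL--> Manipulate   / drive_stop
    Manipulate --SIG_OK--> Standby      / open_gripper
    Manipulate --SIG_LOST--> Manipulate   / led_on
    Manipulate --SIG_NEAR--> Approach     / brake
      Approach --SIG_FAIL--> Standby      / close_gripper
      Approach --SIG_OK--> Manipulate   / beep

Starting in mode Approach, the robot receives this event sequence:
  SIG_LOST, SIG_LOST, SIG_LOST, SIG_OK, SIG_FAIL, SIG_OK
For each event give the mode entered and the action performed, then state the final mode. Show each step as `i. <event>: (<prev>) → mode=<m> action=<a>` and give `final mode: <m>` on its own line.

final mode: Standby

1. SIG_LOST: (Approach) → mode=Standby action=led_on
2. SIG_LOST: (Standby) → mode=Manipulate action=beep
3. SIG_LOST: (Manipulate) → mode=Manipulate action=led_on
4. SIG_OK: (Manipulate) → mode=Standby action=open_gripper
5. SIG_FAIL: (Standby) → mode=Manipulate action=drive_stop
6. SIG_OK: (Manipulate) → mode=Standby action=open_gripper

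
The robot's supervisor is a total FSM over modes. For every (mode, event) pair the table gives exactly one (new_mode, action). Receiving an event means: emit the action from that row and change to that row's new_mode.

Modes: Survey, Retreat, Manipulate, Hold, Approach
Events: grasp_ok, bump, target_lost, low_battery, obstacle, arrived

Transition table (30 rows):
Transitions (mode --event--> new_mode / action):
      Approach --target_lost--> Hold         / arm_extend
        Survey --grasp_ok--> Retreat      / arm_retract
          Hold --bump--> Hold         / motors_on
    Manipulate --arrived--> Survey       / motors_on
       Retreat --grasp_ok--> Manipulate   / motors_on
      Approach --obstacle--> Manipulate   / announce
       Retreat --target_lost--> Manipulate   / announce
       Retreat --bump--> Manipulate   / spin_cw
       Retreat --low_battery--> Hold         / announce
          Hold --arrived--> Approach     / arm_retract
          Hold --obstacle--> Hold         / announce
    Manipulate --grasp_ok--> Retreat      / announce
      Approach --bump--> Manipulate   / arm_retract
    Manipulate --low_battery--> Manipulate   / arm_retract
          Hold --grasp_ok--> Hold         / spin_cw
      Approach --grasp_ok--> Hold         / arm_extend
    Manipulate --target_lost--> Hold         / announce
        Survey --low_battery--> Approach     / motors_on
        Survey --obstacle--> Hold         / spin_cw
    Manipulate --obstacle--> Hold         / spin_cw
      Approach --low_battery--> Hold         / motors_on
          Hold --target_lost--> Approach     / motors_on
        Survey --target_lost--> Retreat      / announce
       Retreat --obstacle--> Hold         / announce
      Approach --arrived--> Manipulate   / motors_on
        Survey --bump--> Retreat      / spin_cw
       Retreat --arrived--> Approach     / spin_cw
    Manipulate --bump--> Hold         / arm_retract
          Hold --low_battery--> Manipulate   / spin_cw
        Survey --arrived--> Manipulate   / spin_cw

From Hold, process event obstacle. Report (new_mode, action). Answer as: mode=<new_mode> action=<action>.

current mode = Hold; filter table to that mode:
  (Hold, bump) → (Hold, motors_on)
  (Hold, arrived) → (Approach, arm_retract)
  (Hold, obstacle) → (Hold, announce)  ← event matches
  (Hold, grasp_ok) → (Hold, spin_cw)
  (Hold, target_lost) → (Approach, motors_on)
  (Hold, low_battery) → (Manipulate, spin_cw)
event = obstacle selects (Hold, announce)

mode=Hold action=announce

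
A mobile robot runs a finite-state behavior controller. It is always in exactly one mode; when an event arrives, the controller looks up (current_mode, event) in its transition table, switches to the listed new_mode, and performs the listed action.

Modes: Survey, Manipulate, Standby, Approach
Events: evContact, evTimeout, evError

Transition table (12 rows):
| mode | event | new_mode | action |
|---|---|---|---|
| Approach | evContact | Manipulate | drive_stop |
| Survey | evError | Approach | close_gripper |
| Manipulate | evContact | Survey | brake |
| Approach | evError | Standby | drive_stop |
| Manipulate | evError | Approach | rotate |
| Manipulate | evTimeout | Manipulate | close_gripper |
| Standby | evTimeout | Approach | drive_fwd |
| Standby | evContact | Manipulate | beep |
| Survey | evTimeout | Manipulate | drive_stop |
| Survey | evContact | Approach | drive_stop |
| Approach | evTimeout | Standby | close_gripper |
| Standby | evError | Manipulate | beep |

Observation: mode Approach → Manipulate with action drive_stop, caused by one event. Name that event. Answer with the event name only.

try evContact: (Approach, evContact) → (Manipulate, drive_stop)  ← matches
try evTimeout: (Approach, evTimeout) → (Standby, close_gripper)
try evError: (Approach, evError) → (Standby, drive_stop)

evContact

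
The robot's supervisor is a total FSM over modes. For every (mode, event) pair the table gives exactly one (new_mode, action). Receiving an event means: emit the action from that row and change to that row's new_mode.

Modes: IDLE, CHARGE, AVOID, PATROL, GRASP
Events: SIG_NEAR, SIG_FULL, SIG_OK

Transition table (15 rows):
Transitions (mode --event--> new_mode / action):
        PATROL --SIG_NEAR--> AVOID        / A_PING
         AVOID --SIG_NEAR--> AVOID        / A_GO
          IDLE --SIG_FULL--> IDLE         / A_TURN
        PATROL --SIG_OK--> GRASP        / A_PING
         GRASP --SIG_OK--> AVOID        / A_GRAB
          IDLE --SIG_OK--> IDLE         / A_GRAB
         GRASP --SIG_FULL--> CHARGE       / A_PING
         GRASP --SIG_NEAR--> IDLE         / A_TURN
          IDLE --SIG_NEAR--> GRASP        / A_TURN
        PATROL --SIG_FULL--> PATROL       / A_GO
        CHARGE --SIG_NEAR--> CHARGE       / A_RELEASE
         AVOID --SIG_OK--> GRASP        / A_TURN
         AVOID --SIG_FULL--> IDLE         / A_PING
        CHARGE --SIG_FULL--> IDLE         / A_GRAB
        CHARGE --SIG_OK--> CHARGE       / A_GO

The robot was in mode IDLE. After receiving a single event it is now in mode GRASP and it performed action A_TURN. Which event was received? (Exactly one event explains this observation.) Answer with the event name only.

try SIG_NEAR: (IDLE, SIG_NEAR) → (GRASP, A_TURN)  ← matches
try SIG_FULL: (IDLE, SIG_FULL) → (IDLE, A_TURN)
try SIG_OK: (IDLE, SIG_OK) → (IDLE, A_GRAB)

SIG_NEAR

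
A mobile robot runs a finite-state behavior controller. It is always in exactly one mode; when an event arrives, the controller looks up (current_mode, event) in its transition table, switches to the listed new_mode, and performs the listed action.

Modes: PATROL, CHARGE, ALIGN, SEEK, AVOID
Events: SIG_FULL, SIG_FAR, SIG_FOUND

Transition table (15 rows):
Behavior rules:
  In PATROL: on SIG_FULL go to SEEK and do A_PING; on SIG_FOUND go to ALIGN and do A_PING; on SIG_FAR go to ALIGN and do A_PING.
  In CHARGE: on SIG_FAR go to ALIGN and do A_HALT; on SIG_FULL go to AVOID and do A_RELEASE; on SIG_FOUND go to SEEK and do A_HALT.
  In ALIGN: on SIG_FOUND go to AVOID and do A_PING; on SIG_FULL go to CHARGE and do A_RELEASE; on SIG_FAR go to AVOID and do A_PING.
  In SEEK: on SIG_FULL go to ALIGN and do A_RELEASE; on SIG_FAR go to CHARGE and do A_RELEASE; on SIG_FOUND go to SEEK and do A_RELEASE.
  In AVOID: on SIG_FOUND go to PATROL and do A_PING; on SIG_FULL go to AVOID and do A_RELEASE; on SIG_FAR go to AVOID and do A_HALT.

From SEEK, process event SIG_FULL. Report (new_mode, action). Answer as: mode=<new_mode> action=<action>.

current mode = SEEK; filter table to that mode:
  (SEEK, SIG_FULL) → (ALIGN, A_RELEASE)  ← event matches
  (SEEK, SIG_FAR) → (CHARGE, A_RELEASE)
  (SEEK, SIG_FOUND) → (SEEK, A_RELEASE)
event = SIG_FULL selects (ALIGN, A_RELEASE)

mode=ALIGN action=A_RELEASE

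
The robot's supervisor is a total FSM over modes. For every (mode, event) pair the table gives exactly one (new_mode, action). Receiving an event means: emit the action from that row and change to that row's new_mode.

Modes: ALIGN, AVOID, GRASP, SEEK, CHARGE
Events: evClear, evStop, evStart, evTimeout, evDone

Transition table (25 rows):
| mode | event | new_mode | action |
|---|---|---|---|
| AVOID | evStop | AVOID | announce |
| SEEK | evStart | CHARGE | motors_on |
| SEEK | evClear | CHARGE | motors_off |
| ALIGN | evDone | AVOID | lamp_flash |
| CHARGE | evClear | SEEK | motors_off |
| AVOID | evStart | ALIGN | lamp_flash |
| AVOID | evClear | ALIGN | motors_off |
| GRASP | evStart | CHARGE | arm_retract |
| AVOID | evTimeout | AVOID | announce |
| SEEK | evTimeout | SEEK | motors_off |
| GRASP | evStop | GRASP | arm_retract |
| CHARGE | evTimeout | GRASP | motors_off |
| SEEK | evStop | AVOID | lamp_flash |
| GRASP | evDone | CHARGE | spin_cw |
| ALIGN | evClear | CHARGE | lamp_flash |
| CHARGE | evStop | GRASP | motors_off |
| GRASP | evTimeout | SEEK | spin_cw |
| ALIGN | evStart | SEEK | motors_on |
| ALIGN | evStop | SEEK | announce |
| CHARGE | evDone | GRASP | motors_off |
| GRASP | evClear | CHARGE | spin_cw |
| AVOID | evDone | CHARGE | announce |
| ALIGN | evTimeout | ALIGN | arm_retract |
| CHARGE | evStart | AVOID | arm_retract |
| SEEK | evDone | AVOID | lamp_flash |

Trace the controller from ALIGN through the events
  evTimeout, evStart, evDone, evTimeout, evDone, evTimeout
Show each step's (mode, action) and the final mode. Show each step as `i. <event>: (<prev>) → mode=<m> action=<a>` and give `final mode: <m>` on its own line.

final mode: GRASP

1. evTimeout: (ALIGN) → mode=ALIGN action=arm_retract
2. evStart: (ALIGN) → mode=SEEK action=motors_on
3. evDone: (SEEK) → mode=AVOID action=lamp_flash
4. evTimeout: (AVOID) → mode=AVOID action=announce
5. evDone: (AVOID) → mode=CHARGE action=announce
6. evTimeout: (CHARGE) → mode=GRASP action=motors_off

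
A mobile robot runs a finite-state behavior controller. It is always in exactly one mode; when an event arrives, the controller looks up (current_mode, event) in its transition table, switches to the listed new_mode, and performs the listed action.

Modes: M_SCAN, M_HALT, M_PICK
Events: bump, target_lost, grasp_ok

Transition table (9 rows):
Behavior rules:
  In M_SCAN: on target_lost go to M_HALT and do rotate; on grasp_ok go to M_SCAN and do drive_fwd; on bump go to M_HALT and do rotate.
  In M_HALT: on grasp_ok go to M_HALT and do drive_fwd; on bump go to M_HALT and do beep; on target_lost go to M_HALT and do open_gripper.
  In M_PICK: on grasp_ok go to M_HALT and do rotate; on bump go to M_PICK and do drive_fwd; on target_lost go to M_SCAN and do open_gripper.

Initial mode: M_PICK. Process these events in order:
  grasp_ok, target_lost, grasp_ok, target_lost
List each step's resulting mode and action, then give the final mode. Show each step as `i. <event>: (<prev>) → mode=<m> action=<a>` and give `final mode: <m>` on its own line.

1. grasp_ok: (M_PICK) → mode=M_HALT action=rotate
2. target_lost: (M_HALT) → mode=M_HALT action=open_gripper
3. grasp_ok: (M_HALT) → mode=M_HALT action=drive_fwd
4. target_lost: (M_HALT) → mode=M_HALT action=open_gripper

final mode: M_HALT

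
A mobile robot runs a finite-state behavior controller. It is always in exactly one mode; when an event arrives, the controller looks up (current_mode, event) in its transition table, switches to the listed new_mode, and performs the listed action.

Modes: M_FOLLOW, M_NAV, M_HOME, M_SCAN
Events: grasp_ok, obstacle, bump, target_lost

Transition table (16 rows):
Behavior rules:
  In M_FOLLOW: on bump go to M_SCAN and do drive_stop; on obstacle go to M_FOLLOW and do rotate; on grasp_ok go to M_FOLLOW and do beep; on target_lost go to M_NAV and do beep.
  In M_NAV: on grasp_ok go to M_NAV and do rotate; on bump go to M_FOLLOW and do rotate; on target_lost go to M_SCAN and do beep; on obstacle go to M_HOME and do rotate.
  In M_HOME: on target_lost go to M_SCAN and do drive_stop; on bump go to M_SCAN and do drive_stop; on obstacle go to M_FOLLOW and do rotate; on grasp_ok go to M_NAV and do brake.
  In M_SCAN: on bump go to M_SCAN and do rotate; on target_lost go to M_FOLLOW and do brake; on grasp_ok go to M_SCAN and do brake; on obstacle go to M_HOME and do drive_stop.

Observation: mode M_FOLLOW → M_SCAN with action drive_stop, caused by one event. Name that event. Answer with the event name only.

try grasp_ok: (M_FOLLOW, grasp_ok) → (M_FOLLOW, beep)
try obstacle: (M_FOLLOW, obstacle) → (M_FOLLOW, rotate)
try bump: (M_FOLLOW, bump) → (M_SCAN, drive_stop)  ← matches
try target_lost: (M_FOLLOW, target_lost) → (M_NAV, beep)

bump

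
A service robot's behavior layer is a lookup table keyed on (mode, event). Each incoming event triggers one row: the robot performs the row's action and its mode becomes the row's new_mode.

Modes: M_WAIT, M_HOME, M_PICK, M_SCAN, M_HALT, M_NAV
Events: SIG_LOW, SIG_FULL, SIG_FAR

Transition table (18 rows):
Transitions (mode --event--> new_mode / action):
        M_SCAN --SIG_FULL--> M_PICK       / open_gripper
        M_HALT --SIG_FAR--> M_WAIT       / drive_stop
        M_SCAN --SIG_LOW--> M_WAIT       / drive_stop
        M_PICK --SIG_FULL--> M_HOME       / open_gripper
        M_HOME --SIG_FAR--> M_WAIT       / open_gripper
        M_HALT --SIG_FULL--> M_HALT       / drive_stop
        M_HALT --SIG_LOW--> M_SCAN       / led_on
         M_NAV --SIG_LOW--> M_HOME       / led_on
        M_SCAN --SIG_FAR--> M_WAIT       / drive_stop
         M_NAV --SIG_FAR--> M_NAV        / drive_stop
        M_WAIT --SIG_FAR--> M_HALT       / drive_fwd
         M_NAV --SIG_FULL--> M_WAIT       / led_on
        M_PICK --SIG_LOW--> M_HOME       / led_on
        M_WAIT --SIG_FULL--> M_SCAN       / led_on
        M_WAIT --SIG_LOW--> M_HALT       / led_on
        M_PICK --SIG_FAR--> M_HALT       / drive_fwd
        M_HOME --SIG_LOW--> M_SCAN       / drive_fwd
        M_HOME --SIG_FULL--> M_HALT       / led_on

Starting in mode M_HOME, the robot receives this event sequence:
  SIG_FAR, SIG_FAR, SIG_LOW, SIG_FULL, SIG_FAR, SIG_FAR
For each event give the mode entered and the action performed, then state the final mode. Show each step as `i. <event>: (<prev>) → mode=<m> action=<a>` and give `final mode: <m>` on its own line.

final mode: M_WAIT

1. SIG_FAR: (M_HOME) → mode=M_WAIT action=open_gripper
2. SIG_FAR: (M_WAIT) → mode=M_HALT action=drive_fwd
3. SIG_LOW: (M_HALT) → mode=M_SCAN action=led_on
4. SIG_FULL: (M_SCAN) → mode=M_PICK action=open_gripper
5. SIG_FAR: (M_PICK) → mode=M_HALT action=drive_fwd
6. SIG_FAR: (M_HALT) → mode=M_WAIT action=drive_stop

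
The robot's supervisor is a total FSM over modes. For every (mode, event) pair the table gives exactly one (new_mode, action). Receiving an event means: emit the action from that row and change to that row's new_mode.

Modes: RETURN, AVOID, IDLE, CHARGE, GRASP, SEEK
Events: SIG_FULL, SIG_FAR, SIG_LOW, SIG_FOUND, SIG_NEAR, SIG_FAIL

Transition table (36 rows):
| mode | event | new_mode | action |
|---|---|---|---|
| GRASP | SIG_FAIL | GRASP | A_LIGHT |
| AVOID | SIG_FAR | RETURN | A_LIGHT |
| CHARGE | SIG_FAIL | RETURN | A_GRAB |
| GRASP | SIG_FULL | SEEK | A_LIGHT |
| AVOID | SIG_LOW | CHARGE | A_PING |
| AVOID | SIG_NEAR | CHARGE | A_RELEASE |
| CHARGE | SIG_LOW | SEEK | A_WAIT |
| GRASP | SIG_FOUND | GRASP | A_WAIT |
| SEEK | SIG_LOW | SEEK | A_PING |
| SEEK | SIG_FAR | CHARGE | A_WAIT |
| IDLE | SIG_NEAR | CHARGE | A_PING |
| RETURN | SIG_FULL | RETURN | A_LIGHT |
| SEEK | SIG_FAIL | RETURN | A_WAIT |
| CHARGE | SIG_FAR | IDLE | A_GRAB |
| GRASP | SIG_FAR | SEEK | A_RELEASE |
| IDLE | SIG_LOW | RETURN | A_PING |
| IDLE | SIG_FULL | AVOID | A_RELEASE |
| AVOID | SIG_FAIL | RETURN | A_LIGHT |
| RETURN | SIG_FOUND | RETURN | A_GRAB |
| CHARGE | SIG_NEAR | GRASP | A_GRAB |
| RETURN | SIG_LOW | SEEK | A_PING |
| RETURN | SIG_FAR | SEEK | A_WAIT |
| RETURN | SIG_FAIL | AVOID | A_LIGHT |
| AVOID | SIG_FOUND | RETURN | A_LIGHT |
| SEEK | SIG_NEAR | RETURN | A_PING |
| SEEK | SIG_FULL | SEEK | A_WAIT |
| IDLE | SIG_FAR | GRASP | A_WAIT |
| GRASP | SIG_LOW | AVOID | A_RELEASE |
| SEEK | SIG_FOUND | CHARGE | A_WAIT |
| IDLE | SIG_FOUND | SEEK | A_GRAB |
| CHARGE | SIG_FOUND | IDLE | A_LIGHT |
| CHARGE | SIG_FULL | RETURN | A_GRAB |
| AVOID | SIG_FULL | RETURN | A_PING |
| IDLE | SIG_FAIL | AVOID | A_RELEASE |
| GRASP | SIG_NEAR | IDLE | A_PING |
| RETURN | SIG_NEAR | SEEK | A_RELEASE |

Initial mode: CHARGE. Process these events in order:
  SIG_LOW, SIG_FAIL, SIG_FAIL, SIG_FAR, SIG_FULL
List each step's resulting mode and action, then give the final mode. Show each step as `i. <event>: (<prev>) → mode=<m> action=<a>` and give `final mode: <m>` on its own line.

1. SIG_LOW: (CHARGE) → mode=SEEK action=A_WAIT
2. SIG_FAIL: (SEEK) → mode=RETURN action=A_WAIT
3. SIG_FAIL: (RETURN) → mode=AVOID action=A_LIGHT
4. SIG_FAR: (AVOID) → mode=RETURN action=A_LIGHT
5. SIG_FULL: (RETURN) → mode=RETURN action=A_LIGHT

final mode: RETURN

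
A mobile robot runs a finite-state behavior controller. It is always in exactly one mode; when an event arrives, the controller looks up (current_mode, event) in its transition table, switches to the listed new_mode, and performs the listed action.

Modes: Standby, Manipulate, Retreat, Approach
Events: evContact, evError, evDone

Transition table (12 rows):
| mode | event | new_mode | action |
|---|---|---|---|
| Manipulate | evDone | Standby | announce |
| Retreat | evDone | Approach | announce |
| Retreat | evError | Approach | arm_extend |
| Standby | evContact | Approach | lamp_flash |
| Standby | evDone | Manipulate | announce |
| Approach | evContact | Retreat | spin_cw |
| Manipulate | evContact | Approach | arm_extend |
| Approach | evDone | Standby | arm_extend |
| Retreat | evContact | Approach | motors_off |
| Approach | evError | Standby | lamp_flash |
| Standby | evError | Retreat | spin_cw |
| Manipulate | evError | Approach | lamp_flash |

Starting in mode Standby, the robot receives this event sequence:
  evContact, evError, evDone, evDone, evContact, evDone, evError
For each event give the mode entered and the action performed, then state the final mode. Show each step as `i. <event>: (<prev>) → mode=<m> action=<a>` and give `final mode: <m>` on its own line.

1. evContact: (Standby) → mode=Approach action=lamp_flash
2. evError: (Approach) → mode=Standby action=lamp_flash
3. evDone: (Standby) → mode=Manipulate action=announce
4. evDone: (Manipulate) → mode=Standby action=announce
5. evContact: (Standby) → mode=Approach action=lamp_flash
6. evDone: (Approach) → mode=Standby action=arm_extend
7. evError: (Standby) → mode=Retreat action=spin_cw

final mode: Retreat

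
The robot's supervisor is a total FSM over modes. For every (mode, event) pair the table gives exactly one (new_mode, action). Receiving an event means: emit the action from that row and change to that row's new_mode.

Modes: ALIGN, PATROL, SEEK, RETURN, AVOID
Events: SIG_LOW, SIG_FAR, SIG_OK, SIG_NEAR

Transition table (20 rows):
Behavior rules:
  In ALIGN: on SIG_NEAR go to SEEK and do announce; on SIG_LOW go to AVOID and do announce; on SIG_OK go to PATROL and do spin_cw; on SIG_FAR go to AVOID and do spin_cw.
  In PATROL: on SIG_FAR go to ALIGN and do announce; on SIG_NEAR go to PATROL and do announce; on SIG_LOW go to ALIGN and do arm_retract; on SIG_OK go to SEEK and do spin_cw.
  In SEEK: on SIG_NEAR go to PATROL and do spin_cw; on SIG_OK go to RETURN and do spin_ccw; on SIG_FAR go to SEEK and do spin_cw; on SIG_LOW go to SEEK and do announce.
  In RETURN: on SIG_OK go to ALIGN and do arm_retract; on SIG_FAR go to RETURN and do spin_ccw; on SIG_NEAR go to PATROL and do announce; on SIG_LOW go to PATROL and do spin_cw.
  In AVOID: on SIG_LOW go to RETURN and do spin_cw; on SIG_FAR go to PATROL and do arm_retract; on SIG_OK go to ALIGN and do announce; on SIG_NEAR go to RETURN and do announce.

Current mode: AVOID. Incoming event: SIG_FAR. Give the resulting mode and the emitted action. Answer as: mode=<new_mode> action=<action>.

current mode = AVOID; filter table to that mode:
  (AVOID, SIG_LOW) → (RETURN, spin_cw)
  (AVOID, SIG_FAR) → (PATROL, arm_retract)  ← event matches
  (AVOID, SIG_OK) → (ALIGN, announce)
  (AVOID, SIG_NEAR) → (RETURN, announce)
event = SIG_FAR selects (PATROL, arm_retract)

mode=PATROL action=arm_retract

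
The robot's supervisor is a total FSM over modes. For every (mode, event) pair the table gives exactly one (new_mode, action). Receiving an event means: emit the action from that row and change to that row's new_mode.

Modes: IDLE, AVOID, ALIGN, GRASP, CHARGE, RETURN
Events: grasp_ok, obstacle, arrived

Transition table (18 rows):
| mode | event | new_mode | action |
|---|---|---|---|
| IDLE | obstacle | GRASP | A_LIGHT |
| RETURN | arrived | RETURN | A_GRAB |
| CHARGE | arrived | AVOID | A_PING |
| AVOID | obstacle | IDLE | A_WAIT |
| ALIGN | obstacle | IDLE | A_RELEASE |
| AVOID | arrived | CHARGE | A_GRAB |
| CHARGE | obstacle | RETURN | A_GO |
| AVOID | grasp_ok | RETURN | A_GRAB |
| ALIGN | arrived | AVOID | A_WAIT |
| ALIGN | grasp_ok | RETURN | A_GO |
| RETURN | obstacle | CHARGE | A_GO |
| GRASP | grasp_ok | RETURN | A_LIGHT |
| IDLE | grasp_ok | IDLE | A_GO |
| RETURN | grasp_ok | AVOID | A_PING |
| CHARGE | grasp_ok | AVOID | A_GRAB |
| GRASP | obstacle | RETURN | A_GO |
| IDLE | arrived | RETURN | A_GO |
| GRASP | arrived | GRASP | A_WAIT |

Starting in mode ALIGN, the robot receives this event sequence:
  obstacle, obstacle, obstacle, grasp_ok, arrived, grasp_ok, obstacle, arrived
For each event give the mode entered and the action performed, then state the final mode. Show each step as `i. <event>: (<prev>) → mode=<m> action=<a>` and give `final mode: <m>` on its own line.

1. obstacle: (ALIGN) → mode=IDLE action=A_RELEASE
2. obstacle: (IDLE) → mode=GRASP action=A_LIGHT
3. obstacle: (GRASP) → mode=RETURN action=A_GO
4. grasp_ok: (RETURN) → mode=AVOID action=A_PING
5. arrived: (AVOID) → mode=CHARGE action=A_GRAB
6. grasp_ok: (CHARGE) → mode=AVOID action=A_GRAB
7. obstacle: (AVOID) → mode=IDLE action=A_WAIT
8. arrived: (IDLE) → mode=RETURN action=A_GO

final mode: RETURN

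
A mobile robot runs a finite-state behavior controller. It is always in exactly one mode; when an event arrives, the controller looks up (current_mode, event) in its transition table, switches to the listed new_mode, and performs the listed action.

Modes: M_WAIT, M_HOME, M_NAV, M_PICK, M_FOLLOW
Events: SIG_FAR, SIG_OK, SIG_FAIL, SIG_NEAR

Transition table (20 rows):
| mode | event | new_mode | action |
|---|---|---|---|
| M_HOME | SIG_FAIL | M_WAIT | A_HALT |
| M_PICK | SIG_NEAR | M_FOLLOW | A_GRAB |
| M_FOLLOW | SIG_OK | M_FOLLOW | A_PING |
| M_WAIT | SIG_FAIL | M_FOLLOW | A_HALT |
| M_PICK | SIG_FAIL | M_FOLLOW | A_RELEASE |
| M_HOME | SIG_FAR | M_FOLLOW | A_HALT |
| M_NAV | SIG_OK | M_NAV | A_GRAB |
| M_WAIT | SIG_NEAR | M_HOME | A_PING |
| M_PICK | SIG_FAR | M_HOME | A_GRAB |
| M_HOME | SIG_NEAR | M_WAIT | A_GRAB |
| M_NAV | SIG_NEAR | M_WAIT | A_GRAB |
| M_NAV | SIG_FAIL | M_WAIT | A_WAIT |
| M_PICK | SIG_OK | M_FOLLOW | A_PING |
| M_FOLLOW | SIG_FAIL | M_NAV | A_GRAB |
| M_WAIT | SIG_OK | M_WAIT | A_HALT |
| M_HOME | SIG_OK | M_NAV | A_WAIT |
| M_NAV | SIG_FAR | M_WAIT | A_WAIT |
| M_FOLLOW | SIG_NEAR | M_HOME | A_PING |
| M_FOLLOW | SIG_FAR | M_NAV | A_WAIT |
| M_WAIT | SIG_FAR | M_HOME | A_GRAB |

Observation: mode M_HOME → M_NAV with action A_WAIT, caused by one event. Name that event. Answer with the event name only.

SIG_OK

try SIG_FAR: (M_HOME, SIG_FAR) → (M_FOLLOW, A_HALT)
try SIG_OK: (M_HOME, SIG_OK) → (M_NAV, A_WAIT)  ← matches
try SIG_FAIL: (M_HOME, SIG_FAIL) → (M_WAIT, A_HALT)
try SIG_NEAR: (M_HOME, SIG_NEAR) → (M_WAIT, A_GRAB)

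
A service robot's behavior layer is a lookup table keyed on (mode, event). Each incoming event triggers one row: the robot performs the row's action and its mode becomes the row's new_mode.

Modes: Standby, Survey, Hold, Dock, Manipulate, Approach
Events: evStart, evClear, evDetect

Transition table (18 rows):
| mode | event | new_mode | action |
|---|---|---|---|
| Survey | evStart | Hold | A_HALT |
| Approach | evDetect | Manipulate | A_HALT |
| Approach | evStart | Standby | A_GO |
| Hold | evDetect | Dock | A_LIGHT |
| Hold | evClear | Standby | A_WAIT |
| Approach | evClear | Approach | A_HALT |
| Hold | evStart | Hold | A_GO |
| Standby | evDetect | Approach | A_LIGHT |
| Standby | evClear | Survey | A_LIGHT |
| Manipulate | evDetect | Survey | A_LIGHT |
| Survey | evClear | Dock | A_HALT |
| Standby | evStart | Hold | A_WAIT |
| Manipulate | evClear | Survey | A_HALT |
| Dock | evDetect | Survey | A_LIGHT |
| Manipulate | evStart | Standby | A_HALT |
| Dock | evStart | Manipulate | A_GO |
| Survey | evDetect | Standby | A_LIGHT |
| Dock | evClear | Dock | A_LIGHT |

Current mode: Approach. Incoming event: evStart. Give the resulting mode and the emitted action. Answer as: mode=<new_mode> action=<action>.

current mode = Approach; filter table to that mode:
  (Approach, evDetect) → (Manipulate, A_HALT)
  (Approach, evStart) → (Standby, A_GO)  ← event matches
  (Approach, evClear) → (Approach, A_HALT)
event = evStart selects (Standby, A_GO)

mode=Standby action=A_GO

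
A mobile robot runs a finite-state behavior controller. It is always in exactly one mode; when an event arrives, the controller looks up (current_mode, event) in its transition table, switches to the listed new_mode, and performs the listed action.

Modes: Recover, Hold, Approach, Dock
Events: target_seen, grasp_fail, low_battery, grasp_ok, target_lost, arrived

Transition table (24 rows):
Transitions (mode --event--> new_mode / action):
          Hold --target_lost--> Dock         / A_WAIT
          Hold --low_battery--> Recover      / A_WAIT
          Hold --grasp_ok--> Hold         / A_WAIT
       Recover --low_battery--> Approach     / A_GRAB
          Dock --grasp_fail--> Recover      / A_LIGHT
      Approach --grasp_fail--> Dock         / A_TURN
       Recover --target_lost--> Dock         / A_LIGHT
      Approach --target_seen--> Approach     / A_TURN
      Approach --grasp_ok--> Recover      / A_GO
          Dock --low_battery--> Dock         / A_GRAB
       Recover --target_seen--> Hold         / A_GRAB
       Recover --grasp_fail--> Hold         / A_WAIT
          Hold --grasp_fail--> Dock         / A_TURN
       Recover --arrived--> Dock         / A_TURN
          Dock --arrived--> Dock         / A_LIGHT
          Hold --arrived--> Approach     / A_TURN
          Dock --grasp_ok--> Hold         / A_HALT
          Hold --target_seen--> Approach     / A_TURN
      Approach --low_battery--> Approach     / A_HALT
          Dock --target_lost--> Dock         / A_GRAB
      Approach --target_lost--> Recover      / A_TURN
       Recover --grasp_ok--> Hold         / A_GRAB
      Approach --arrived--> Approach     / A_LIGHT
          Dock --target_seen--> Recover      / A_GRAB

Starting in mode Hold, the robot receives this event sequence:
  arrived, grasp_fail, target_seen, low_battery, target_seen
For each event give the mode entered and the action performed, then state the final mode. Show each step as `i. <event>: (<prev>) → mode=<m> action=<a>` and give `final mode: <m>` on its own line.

final mode: Approach

1. arrived: (Hold) → mode=Approach action=A_TURN
2. grasp_fail: (Approach) → mode=Dock action=A_TURN
3. target_seen: (Dock) → mode=Recover action=A_GRAB
4. low_battery: (Recover) → mode=Approach action=A_GRAB
5. target_seen: (Approach) → mode=Approach action=A_TURN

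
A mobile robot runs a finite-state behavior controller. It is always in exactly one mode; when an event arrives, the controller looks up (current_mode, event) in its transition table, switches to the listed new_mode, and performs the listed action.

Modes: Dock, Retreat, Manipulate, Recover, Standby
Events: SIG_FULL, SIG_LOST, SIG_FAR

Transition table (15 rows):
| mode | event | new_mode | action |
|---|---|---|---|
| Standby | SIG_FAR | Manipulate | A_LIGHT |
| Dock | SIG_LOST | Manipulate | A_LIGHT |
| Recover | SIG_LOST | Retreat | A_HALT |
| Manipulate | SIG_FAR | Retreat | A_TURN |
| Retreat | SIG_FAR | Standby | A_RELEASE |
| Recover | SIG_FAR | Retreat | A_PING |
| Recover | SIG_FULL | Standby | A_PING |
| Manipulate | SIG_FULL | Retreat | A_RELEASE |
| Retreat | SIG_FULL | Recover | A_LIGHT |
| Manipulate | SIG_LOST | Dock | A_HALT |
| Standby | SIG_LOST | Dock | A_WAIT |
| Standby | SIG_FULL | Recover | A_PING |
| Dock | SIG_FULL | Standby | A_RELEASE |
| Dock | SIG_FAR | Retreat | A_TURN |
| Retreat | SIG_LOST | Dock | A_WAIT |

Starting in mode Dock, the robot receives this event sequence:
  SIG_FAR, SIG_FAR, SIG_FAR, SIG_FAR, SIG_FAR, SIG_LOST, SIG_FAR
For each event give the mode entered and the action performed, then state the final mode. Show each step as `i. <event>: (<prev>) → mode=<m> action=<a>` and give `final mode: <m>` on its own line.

final mode: Retreat

1. SIG_FAR: (Dock) → mode=Retreat action=A_TURN
2. SIG_FAR: (Retreat) → mode=Standby action=A_RELEASE
3. SIG_FAR: (Standby) → mode=Manipulate action=A_LIGHT
4. SIG_FAR: (Manipulate) → mode=Retreat action=A_TURN
5. SIG_FAR: (Retreat) → mode=Standby action=A_RELEASE
6. SIG_LOST: (Standby) → mode=Dock action=A_WAIT
7. SIG_FAR: (Dock) → mode=Retreat action=A_TURN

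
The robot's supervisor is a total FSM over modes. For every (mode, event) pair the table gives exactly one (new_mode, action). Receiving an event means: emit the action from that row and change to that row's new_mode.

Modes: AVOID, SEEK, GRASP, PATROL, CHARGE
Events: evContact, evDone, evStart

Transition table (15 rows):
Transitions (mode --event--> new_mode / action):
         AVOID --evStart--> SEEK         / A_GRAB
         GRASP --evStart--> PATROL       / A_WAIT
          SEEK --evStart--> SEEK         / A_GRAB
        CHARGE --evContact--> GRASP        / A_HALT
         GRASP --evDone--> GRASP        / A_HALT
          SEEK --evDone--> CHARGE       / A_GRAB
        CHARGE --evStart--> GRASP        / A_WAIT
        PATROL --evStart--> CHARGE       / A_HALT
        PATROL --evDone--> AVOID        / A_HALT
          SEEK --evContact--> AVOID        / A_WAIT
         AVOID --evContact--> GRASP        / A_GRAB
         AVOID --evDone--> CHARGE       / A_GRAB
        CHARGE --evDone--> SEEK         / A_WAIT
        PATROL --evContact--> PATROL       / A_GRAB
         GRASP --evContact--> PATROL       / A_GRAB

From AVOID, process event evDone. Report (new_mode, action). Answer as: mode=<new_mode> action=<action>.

mode=CHARGE action=A_GRAB

current mode = AVOID; filter table to that mode:
  (AVOID, evStart) → (SEEK, A_GRAB)
  (AVOID, evContact) → (GRASP, A_GRAB)
  (AVOID, evDone) → (CHARGE, A_GRAB)  ← event matches
event = evDone selects (CHARGE, A_GRAB)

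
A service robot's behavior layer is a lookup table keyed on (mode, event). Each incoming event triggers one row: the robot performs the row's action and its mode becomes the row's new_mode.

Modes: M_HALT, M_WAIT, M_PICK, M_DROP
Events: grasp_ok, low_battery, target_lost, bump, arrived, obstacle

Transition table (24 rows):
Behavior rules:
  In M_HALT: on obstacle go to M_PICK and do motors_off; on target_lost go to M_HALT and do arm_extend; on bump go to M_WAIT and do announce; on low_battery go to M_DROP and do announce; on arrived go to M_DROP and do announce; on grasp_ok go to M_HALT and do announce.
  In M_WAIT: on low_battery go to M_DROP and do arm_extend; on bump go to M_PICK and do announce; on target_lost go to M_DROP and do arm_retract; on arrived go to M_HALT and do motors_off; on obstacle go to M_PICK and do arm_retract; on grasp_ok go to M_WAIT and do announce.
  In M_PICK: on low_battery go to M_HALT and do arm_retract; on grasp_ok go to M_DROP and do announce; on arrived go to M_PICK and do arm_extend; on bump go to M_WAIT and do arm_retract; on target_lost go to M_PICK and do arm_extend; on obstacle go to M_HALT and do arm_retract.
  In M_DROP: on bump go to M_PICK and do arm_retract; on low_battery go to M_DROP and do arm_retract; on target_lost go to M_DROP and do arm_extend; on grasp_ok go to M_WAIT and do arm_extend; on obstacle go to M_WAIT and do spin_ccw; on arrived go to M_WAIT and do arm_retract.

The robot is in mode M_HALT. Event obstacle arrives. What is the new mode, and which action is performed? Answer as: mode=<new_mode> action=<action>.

current mode = M_HALT; filter table to that mode:
  (M_HALT, obstacle) → (M_PICK, motors_off)  ← event matches
  (M_HALT, target_lost) → (M_HALT, arm_extend)
  (M_HALT, bump) → (M_WAIT, announce)
  (M_HALT, low_battery) → (M_DROP, announce)
  (M_HALT, arrived) → (M_DROP, announce)
  (M_HALT, grasp_ok) → (M_HALT, announce)
event = obstacle selects (M_PICK, motors_off)

mode=M_PICK action=motors_off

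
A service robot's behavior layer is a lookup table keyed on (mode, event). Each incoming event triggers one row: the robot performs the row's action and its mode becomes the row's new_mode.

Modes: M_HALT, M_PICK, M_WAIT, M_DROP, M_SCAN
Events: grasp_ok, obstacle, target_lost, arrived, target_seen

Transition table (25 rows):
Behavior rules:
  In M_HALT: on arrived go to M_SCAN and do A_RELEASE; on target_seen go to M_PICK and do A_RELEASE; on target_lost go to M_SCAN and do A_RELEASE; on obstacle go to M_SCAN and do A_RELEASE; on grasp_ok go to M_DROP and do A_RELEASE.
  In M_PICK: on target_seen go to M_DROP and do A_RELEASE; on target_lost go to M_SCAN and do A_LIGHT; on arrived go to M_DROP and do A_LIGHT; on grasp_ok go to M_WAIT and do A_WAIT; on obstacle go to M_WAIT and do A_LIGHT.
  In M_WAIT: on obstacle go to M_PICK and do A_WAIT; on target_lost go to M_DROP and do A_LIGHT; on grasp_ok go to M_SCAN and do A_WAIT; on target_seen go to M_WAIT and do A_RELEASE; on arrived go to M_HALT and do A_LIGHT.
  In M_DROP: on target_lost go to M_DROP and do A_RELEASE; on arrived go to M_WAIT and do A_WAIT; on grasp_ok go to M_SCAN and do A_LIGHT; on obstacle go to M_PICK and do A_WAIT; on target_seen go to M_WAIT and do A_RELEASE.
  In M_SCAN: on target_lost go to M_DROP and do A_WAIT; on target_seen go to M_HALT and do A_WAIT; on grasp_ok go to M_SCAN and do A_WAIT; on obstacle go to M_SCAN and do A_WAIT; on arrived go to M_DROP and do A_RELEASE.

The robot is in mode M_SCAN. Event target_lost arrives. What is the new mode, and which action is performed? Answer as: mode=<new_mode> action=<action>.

current mode = M_SCAN; filter table to that mode:
  (M_SCAN, target_lost) → (M_DROP, A_WAIT)  ← event matches
  (M_SCAN, target_seen) → (M_HALT, A_WAIT)
  (M_SCAN, grasp_ok) → (M_SCAN, A_WAIT)
  (M_SCAN, obstacle) → (M_SCAN, A_WAIT)
  (M_SCAN, arrived) → (M_DROP, A_RELEASE)
event = target_lost selects (M_DROP, A_WAIT)

mode=M_DROP action=A_WAIT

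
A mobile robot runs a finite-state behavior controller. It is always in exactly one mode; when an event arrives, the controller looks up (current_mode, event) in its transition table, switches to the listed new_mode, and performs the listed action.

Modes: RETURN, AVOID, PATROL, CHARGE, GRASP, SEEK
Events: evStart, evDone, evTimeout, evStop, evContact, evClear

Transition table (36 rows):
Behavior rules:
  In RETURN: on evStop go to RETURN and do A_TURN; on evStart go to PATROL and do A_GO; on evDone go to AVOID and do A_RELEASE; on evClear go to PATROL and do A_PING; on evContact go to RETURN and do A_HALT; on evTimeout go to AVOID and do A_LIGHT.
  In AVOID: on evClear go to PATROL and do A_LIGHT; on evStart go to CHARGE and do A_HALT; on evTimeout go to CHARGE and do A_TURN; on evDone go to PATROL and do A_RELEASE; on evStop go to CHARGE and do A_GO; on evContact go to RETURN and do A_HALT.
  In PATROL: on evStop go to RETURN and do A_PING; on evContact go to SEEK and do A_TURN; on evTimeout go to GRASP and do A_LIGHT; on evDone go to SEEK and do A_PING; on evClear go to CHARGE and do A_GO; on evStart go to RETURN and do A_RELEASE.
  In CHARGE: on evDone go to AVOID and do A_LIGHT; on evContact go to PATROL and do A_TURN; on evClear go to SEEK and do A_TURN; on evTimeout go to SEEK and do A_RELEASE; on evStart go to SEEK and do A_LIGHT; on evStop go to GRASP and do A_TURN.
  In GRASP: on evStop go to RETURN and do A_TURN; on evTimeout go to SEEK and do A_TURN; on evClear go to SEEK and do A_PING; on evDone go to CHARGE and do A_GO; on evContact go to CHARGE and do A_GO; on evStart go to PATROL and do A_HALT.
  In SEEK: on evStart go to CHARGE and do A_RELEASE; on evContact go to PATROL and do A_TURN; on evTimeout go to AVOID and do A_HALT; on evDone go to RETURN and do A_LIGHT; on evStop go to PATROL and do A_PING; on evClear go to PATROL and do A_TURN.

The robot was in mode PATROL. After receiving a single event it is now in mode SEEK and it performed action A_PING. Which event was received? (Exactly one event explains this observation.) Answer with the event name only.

try evStart: (PATROL, evStart) → (RETURN, A_RELEASE)
try evDone: (PATROL, evDone) → (SEEK, A_PING)  ← matches
try evTimeout: (PATROL, evTimeout) → (GRASP, A_LIGHT)
try evStop: (PATROL, evStop) → (RETURN, A_PING)
try evContact: (PATROL, evContact) → (SEEK, A_TURN)
try evClear: (PATROL, evClear) → (CHARGE, A_GO)

evDone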